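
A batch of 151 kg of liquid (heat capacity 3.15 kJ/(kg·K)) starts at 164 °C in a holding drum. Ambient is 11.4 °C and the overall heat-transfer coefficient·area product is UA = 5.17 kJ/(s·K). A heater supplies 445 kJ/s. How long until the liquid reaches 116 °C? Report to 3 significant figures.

Energy balance: M c_p dT/dt = −UA(T − T_amb) + Q̇.
τ = M c_p/UA = 92.002 s; T_ss = T_amb + Q̇/UA = 11.4 + 445/5.17 = 97.474 °C.
T(t) = T_ss + (T₀ − T_ss)e^(−t/τ); set T = 116:
t = −τ ln[(T − T_ss)/(T₀ − T_ss)] = −92.002 · ln(0.27848) = 117.62 s.

118 s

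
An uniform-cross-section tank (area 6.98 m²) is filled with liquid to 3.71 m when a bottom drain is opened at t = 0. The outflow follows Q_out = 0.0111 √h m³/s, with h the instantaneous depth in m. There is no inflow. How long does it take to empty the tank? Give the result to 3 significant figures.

2420 s

Mass balance (ρ constant): A dh/dt = −0.0111 √h.
∫ h^(−1/2) dh = −(0.0111/A) ∫ dt, giving 2√h = 2√h₀ − (0.0111/A) t.
Tank is empty when √h = 0: t_empty = 2A√h₀/0.0111.
t_empty = 2·6.98·√3.71/0.0111 = 13.960·1.9261/0.0111 = 2422.4 s.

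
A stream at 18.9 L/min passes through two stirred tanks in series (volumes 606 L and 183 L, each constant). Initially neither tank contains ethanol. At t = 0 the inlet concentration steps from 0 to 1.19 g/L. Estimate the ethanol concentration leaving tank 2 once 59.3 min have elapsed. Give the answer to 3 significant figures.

Species balance on tank i: dCᵢ/dt = (Cᵢ₋₁ − Cᵢ)/τᵢ with τᵢ = Vᵢ/Q.
τ₁ = 606/18.9 = 32.063 min; τ₂ = 183/18.9 = 9.6825 min.
Solving the cascade with C₁(0)=C₂(0)=0 gives C₂(t) = C_in[1 − (τ₁ e^(−t/τ₁) − τ₂ e^(−t/τ₂))/(τ₁ − τ₂)].
At t = 59.3: e^(−t/τ₁) = 0.15732, e^(−t/τ₂) = 0.0021887.
C₂ = 1.19·[1 − (32.063·0.15732 − 9.6825·0.0021887)/(22.381)] = 1.19·0.77556 = 0.92292 g/L.

0.923 g/L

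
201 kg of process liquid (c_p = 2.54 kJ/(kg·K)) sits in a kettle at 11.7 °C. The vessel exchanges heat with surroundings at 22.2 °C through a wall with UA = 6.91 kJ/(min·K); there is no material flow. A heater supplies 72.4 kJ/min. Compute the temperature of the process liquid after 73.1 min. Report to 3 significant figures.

Lumped-capacitance energy balance: M c_p dT/dt = UA(T_amb − T) + Q̇.
dT/dt = (T_ss − T)/τ with T_ss = T_amb + Q̇/UA = 22.2 + 72.4/6.91 = 32.678 °C, τ = M c_p/UA = 201·2.54/6.91 = 73.884 min.
T approaches T_ss exponentially: T(t) = T_ss + (T₀ − T_ss) e^(−t/τ).
T(73.1) = 32.678 + (-20.978)·0.37181 = 24.878 °C.

24.9 °C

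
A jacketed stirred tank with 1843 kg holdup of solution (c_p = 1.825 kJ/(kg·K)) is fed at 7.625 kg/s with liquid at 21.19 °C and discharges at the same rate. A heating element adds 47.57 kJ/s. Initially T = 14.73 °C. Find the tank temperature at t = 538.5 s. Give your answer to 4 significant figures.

23.54 °C

Unsteady energy balance on the tank contents: M c_p dT/dt = ṁ c_p (T_in − T) + 47.57.
τ = M/ṁ = 241.705 s; T_ss = T_in + Q̇/(ṁ c_p) = 21.19 + 47.57/(7.625·1.825) = 24.6085 °C.
Solution: T(t) = T_ss + (T₀ − T_ss) e^(−t/τ).
T(538.5) = 24.6085 + (-9.87846)·e^(−538.5/241.705) = 24.6085 + (-9.87846)·0.107752 = 23.5440 °C.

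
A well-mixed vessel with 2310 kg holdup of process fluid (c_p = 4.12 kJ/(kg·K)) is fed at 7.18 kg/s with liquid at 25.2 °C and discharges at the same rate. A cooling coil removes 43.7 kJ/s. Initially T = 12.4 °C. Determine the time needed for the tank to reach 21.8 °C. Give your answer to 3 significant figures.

570 s

M c_p dT/dt = ṁ c_p (T_in − T) − Q̇.
τ = M/ṁ = 321.73 s; T_ss = T_in − Q̇/(ṁ c_p) = 23.723 °C.
T(t) = T_ss + (T₀ − T_ss) e^(−t/τ). Set T = 21.8:
e^(−t/τ) = (21.8 − 23.723)/(12.4 − 23.723) = 0.16981
t = −321.73 · ln(0.16981) = 570.44 s.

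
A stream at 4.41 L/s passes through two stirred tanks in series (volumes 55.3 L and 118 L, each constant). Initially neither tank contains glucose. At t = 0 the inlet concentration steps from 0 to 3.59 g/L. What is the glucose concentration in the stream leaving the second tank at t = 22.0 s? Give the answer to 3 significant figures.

1.17 g/L

Time constants: τᵢ = Vᵢ/Q for each well-mixed tank.
τ₁ = 55.3/4.41 = 12.540 s; τ₂ = 118/4.41 = 26.757 s.
Tank 1: C₁ = C_in(1 − e^(−t/τ₁)). Tank 2 (τ₁ ≠ τ₂): C₂ = C_in[1 − (τ₁ e^(−t/τ₁) − τ₂ e^(−t/τ₂))/(τ₁ − τ₂)].
At t = 22.0: e^(−t/τ₁) = 0.17301, e^(−t/τ₂) = 0.43946.
C₂ = 3.59·[1 − (12.540·0.17301 − 26.757·0.43946)/(-14.218)] = 3.59·0.32553 = 1.1686 g/L.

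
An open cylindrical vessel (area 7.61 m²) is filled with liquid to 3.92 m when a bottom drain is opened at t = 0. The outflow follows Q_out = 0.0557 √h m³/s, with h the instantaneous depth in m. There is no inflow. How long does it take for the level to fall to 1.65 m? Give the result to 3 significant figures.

190 s

With no inflow, A dh/dt = −0.0557 √h.
This is separable: 2 d(√h)/dt = −0.0557/A, so √h = √h₀ − (0.0557/(2A)) t.
t = 2A(√h₀ − √h)/0.0557 = 2·7.61·(√3.92 − √1.65)/0.0557
  = 15.220 × (1.9799 − 1.2845) / 0.0557 = 190.01 s.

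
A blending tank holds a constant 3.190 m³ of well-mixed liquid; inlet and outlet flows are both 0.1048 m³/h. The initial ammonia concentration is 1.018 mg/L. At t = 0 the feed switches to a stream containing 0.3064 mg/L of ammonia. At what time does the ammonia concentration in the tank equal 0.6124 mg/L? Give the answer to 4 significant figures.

Species balance: V dC/dt = Q(C_in − C) ⇒ τ = V/Q = 30.4389 h.
C(t) = C_in + (C₀ − C_in) e^(−t/τ). Set C = 0.6124 and solve for t:
e^(−t/τ) = (C − C_in)/(C₀ − C_in) = (0.6124 − 0.3064)/(1.018 − 0.3064) = 0.430017
t = −τ ln(…) = 30.4389 × 0.843931 = 25.6884 h.

25.69 h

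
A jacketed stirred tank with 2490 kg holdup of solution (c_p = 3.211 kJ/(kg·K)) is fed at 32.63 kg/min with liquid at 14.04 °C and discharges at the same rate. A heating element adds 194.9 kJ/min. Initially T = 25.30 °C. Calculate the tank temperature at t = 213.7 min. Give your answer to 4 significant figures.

Energy balance: M c_p dT/dt = ṁ c_p (T_in − T) + 194.9.
Rearrange: dT/dt = (T_ss − T)/τ with τ = M/ṁ = 76.3101 min and T_ss = T_in + Q̇/(ṁ c_p) = 15.9002 °C.
Solution: T(t) = T_ss + (T₀ − T_ss) e^(−t/τ).
T(213.7) = 15.9002 + (9.39982)·e^(−213.7/76.3101) = 15.9002 + (9.39982)·0.0607849 = 16.4715 °C.

16.47 °C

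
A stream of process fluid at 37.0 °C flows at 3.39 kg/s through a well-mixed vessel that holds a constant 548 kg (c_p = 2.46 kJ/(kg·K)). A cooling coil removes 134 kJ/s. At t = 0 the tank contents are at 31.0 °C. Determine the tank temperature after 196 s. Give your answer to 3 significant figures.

Unsteady energy balance on the tank contents: M c_p dT/dt = ṁ c_p (T_in − T) − 134.
τ = M/ṁ = 161.65 s; T_ss = T_in − Q̇/(ṁ c_p) = 37.0 − 134/(3.39·2.46) = 20.932 °C.
Integrating: T(t) = T_ss + (T₀ − T_ss) e^(−t/τ).
T(196) = 20.932 + (10.068)·e^(−196/161.65) = 20.932 + (10.068)·0.29746 = 23.927 °C.

23.9 °C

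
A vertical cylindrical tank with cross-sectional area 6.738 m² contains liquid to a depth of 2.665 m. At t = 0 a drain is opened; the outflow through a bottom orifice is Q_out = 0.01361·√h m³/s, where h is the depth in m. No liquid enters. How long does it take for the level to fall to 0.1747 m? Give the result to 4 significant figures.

1203 s

A dh/dt = −Q_out = −0.01361 √h.
Separate and integrate: 2(√h − √h₀) = −(0.01361/A) t.
t = 2A(√h₀ − √h)/0.01361 = 2·6.738·(√2.665 − √0.1747)/0.01361
  = 13.4760 × (1.63248 − 0.417971) / 0.01361 = 1202.55 s.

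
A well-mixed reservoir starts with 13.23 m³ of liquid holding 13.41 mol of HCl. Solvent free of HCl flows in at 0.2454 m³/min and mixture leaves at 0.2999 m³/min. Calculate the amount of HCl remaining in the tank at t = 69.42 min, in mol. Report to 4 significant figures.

Total volume: dV/dt = Q_in − Q_out = -0.0545000 m³/min, so V(t) = 13.23 − 0.0545000 t and V(69.42) = 9.44661 m³.
Solute balance: dm/dt = 0 − Q_out C = −Q_out m/V(t).
dm/m = −Q_out dt/(V₀ − 0.0545000 t); integrating gives ln(m/m₀) = −(Q_out/(Q_in−Q_out)) ln(V/V₀).
m = m₀ (V₀/V)^(Q_out/(Q_in−Q_out)) = 13.41 × (13.23/9.44661)^(-5.50275) = 2.10119 mol.

2.101 mol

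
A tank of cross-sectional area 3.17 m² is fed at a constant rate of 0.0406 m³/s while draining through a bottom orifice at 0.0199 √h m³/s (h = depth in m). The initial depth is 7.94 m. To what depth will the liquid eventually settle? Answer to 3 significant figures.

4.16 m

A dh/dt = Q_in − 0.0199 √h. Steady state requires inflow = outflow:
Q_in = 0.0199 √h_ss ⇒ √h_ss = 0.0406/0.0199 = 2.0402.
h_ss = 2.0402² = 4.1624 m. (Since h₀ = 7.94 m > h_ss, the level will fall toward this value.)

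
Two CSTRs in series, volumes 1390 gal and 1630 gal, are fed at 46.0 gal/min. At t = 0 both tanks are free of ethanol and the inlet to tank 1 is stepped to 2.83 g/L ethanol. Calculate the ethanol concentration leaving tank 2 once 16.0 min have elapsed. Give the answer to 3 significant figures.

Each tank obeys Vᵢ dCᵢ/dt = Q(Cᵢ₋₁ − Cᵢ), so τᵢ = Vᵢ/Q.
τ₁ = 1390/46.0 = 30.217 min; τ₂ = 1630/46.0 = 35.435 min.
Solving the cascade with C₁(0)=C₂(0)=0 gives C₂(t) = C_in[1 − (τ₁ e^(−t/τ₁) − τ₂ e^(−t/τ₂))/(τ₁ − τ₂)].
At t = 16.0: e^(−t/τ₁) = 0.58890, e^(−t/τ₂) = 0.63665.
C₂ = 2.83·[1 − (30.217·0.58890 − 35.435·0.63665)/(-5.2174)] = 2.83·0.086800 = 0.24564 g/L.

0.246 g/L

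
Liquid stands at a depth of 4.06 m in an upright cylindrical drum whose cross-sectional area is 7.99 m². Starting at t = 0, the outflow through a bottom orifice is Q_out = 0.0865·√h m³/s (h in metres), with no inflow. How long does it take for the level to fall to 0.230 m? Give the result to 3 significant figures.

284 s

A dh/dt = −Q_out = −0.0865 √h.
Separate and integrate: 2(√h − √h₀) = −(0.0865/A) t.
t = 2A(√h₀ − √h)/0.0865 = 2·7.99·(√4.06 − √0.230)/0.0865
  = 15.980 × (2.0149 − 0.47958) / 0.0865 = 283.64 s.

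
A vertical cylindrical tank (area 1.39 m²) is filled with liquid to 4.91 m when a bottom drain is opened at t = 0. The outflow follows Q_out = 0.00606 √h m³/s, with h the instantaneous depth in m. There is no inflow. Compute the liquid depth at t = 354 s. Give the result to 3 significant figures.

2.09 m

A dh/dt = −Q_out = −0.00606 √h.
This is separable: 2 d(√h)/dt = −0.00606/A, so √h = √h₀ − (0.00606/(2A)) t.
√h = √4.91 − 0.00606·354/(2·1.39) = 2.2159 − 0.77167 = 1.4442.
h = 1.4442² = 2.0857 m.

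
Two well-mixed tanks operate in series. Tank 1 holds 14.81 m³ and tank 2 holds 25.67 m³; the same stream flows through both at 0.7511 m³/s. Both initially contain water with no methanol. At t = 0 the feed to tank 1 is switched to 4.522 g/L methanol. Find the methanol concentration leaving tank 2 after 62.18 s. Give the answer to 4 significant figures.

Each tank obeys Vᵢ dCᵢ/dt = Q(Cᵢ₋₁ − Cᵢ), so τᵢ = Vᵢ/Q.
τ₁ = 14.81/0.7511 = 19.7177 s; τ₂ = 25.67/0.7511 = 34.1765 s.
Solving the cascade with C₁(0)=C₂(0)=0 gives C₂(t) = C_in[1 − (τ₁ e^(−t/τ₁) − τ₂ e^(−t/τ₂))/(τ₁ − τ₂)].
At t = 62.18: e^(−t/τ₁) = 0.0427022, e^(−t/τ₂) = 0.162127.
C₂ = 4.522·[1 − (19.7177·0.0427022 − 34.1765·0.162127)/(-14.4588)] = 4.522·0.675012 = 3.05240 g/L.

3.052 g/L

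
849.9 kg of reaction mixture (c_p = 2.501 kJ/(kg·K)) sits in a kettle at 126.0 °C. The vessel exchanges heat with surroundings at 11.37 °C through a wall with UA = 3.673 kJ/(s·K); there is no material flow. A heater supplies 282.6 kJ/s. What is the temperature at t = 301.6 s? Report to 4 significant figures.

Energy balance: M c_p dT/dt = −UA(T − T_amb) + Q̇.
dT/dt = (T_ss − T)/τ with T_ss = T_amb + Q̇/UA = 11.37 + 282.6/3.673 = 88.3098 °C, τ = M c_p/UA = 849.9·2.501/3.673 = 578.709 s.
T approaches T_ss exponentially: T(t) = T_ss + (T₀ − T_ss) e^(−t/τ).
T(301.6) = 88.3098 + (37.6902)·0.593832 = 110.691 °C.

110.7 °C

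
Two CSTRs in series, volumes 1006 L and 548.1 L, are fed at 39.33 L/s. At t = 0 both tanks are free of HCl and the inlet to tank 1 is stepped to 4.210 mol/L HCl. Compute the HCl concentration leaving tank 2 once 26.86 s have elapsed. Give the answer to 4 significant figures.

Species balance on tank i: dCᵢ/dt = (Cᵢ₋₁ − Cᵢ)/τᵢ with τᵢ = Vᵢ/Q.
τ₁ = 1006/39.33 = 25.5784 s; τ₂ = 548.1/39.33 = 13.9359 s.
Tank 1: C₁ = C_in(1 − e^(−t/τ₁)). Tank 2 (τ₁ ≠ τ₂): C₂ = C_in[1 − (τ₁ e^(−t/τ₁) − τ₂ e^(−t/τ₂))/(τ₁ − τ₂)].
At t = 26.86: e^(−t/τ₁) = 0.349902, e^(−t/τ₂) = 0.145527.
C₂ = 4.210·[1 − (25.5784·0.349902 − 13.9359·0.145527)/(11.6425)] = 4.210·0.405465 = 1.70701 mol/L.

1.707 mol/L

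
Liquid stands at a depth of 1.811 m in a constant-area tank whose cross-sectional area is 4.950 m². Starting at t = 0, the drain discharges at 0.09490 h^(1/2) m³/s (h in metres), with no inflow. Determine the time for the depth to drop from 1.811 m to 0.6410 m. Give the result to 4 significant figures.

56.87 s

Unsteady balance on liquid volume: A dh/dt = −0.09490 √h.
This is separable: 2 d(√h)/dt = −0.09490/A, so √h = √h₀ − (0.09490/(2A)) t.
t = 2A(√h₀ − √h)/0.09490 = 2·4.950·(√1.811 − √0.6410)/0.09490
  = 9.90000 × (1.34573 − 0.800625) / 0.09490 = 56.8660 s.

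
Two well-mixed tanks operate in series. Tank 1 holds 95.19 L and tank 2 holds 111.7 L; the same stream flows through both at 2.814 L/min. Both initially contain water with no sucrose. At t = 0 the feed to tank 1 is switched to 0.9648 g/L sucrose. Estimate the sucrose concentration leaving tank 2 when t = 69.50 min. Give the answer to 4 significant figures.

Species balance on tank i: dCᵢ/dt = (Cᵢ₋₁ − Cᵢ)/τᵢ with τᵢ = Vᵢ/Q.
τ₁ = 95.19/2.814 = 33.8273 min; τ₂ = 111.7/2.814 = 39.6944 min.
Tank 1: C₁ = C_in(1 − e^(−t/τ₁)). Tank 2 (τ₁ ≠ τ₂): C₂ = C_in[1 − (τ₁ e^(−t/τ₁) − τ₂ e^(−t/τ₂))/(τ₁ − τ₂)].
At t = 69.50: e^(−t/τ₁) = 0.128150, e^(−t/τ₂) = 0.173622.
C₂ = 0.9648·[1 − (33.8273·0.128150 − 39.6944·0.173622)/(-5.86709)] = 0.9648·0.564208 = 0.544348 g/L.

0.5443 g/L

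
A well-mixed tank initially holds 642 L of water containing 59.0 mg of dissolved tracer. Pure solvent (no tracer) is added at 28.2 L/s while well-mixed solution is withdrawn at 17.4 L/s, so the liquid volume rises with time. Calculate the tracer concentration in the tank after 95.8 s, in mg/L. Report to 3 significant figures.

Let m(t) be the amount of tracer. Volume: V(t) = V₀ + (Q_in − Q_out) t = 642 + 10.800 t; V(95.8) = 1676.6 L.
No tracer enters, so dm/dt = −Q_out · (m/V).
Separate: dm/m = −Q_out dt/V(t) ⇒ ln(m/m₀) = −(Q_out/(Q_in−Q_out)) ln(V/V₀).
m = m₀ (V₀/V)^(Q_out/(Q_in−Q_out)) = 59.0 × (642/1676.6)^(1.6111) = 12.565 mg.
C = m/V = 12.565/1676.6 = 0.0074943 mg/L.

0.00749 mg/L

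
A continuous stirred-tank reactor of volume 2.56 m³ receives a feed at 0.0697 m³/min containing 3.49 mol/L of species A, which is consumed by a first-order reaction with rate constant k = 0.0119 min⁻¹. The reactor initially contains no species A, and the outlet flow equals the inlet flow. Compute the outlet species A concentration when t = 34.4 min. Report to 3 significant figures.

1.80 mol/L

V dC/dt = Q(C_in − C) − k V C.
This is linear with rate a = Q/V + k = 0.039127 min⁻¹.
C_ss = Q C_in/(Q + kV) = 2.4285 mol/L; C(t) = C_ss + (C₀ − C_ss) e^(−a t).
C(34.4) = 2.4285 + (-2.4285)·e^(−0.039127·34.4) = 2.4285 + (-2.4285)·0.26029 = 1.7964 mol/L.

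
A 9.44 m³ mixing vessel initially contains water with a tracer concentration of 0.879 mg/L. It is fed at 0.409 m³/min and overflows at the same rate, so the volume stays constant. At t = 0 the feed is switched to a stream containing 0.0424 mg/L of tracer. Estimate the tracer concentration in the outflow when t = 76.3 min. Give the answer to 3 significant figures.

Transient balance on the dissolved component: V dC/dt = Q(C_in − C).
Rewrite as dC/dt + C/τ = C_in/τ, τ = V/Q = 23.081 min.
Integrating: C(t) = C_in + (C₀ − C_in) e^(−t/τ).
C(76.3) = 0.0424 + (0.879 − 0.0424)·e^(−76.3/23.081) = 0.0424 + (0.83660)·0.036670 = 0.073078 mg/L.

0.0731 mg/L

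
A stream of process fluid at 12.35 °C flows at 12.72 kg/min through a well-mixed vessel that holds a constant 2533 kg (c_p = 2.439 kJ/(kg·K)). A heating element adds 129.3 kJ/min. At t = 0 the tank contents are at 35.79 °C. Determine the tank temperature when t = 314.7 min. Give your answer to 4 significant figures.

M c_p dT/dt = ṁ c_p (T_in − T) + Q̇.
τ = M/ṁ = 199.135 min; T_ss = T_in + Q̇/(ṁ c_p) = 12.35 + 129.3/(12.72·2.439) = 16.5177 °C.
This is linear first-order; T(t) = T_ss + (T₀ − T_ss) e^(−t/τ).
T(314.7) = 16.5177 + (19.2723)·e^(−314.7/199.135) = 16.5177 + (19.2723)·0.205906 = 20.4860 °C.

20.49 °C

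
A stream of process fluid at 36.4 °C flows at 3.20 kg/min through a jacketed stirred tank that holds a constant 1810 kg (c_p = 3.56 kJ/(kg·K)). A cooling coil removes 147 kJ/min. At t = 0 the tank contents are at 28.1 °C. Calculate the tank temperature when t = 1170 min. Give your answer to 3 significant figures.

M c_p dT/dt = ṁ c_p (T_in − T) − Q̇.
Rearrange: dT/dt = (T_ss − T)/τ with τ = M/ṁ = 565.62 min and T_ss = T_in − Q̇/(ṁ c_p) = 23.496 °C.
This is linear first-order; T(t) = T_ss + (T₀ − T_ss) e^(−t/τ).
T(1170) = 23.496 + (4.6038)·e^(−1170/565.62) = 23.496 + (4.6038)·0.12637 = 24.078 °C.

24.1 °C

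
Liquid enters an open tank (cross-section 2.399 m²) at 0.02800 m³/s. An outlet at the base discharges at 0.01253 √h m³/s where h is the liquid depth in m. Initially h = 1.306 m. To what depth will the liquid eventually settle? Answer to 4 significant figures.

4.994 m

Level balance: A dh/dt = 0.02800 − 0.01253 √h. Setting dh/dt = 0:
Q_in = 0.01253 √h_ss ⇒ √h_ss = 0.02800/0.01253 = 2.23464.
h_ss = 2.23464² = 4.99360 m. (Since h₀ = 1.306 m < h_ss, the level will rise toward this value.)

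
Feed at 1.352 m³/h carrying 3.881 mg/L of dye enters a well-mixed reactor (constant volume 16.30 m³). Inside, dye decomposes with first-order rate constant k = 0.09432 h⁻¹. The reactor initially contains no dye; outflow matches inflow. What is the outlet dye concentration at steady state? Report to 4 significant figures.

V dC/dt = Q(C_in − C) − k V C.
Steady state (dC/dt = 0): C_ss = Q C_in/(Q + kV) = C_in/(1 + kV/Q).
C_ss = 1.352·3.881/(1.352 + 0.09432·16.30) = 5.24711/2.88942 = 1.81598 mg/L.

1.816 mg/L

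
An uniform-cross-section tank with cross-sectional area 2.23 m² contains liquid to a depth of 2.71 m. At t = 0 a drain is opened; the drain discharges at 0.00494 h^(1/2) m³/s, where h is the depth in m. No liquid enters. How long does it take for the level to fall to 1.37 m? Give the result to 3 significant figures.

430 s

A dh/dt = −Q_out = −0.00494 √h.
Separate and integrate: 2(√h − √h₀) = −(0.00494/A) t.
t = 2A(√h₀ − √h)/0.00494 = 2·2.23·(√2.71 − √1.37)/0.00494
  = 4.4600 × (1.6462 − 1.1705) / 0.00494 = 429.51 s.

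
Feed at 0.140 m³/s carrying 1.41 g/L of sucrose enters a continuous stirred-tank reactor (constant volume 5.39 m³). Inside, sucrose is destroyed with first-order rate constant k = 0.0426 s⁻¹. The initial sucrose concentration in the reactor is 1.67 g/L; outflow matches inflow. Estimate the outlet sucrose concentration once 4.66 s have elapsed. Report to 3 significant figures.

1.36 g/L

Accumulation = in − out − consumed: V dC/dt = Q C_in − Q C − k V C.
dC/dt = (Q/V) C_in − (Q/V + k) C; effective rate a = Q/V + k = 0.025974 + 0.0426 = 0.068574 s⁻¹.
C_ss = Q C_in/(Q + kV) = 0.53407 g/L; C(t) = C_ss + (C₀ − C_ss) e^(−a t).
C(4.66) = 0.53407 + (1.1359)·e^(−0.068574·4.66) = 0.53407 + (1.1359)·0.72647 = 1.3593 g/L.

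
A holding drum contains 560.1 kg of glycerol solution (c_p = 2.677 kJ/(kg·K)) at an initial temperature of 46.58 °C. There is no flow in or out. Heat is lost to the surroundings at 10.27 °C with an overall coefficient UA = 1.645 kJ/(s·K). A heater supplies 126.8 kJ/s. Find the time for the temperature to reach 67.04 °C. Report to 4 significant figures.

M c_p dT/dt = −UA(T − T_amb) + Q̇.
τ = M c_p/UA = 911.482 s; T_ss = T_amb + Q̇/UA = 10.27 + 126.8/1.645 = 87.3521 °C.
T(t) = T_ss + (T₀ − T_ss)e^(−t/τ); set T = 67.04:
t = −τ ln[(T − T_ss)/(T₀ − T_ss)] = −911.482 · ln(0.498186) = 635.104 s.

635.1 s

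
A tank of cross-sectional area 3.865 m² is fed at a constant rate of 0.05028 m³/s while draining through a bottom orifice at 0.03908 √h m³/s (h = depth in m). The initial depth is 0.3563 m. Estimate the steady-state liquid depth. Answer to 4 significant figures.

1.655 m

Level balance: A dh/dt = 0.05028 − 0.03908 √h. Setting dh/dt = 0:
Q_in = 0.03908 √h_ss ⇒ √h_ss = 0.05028/0.03908 = 1.28659.
h_ss = 1.28659² = 1.65532 m. (Since h₀ = 0.3563 m < h_ss, the level will rise toward this value.)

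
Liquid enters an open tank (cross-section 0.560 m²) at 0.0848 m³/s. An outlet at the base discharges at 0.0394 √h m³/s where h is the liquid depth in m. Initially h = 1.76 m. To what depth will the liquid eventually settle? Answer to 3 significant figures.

4.63 m

Level balance: A dh/dt = 0.0848 − 0.0394 √h. Setting dh/dt = 0:
Q_in = 0.0394 √h_ss ⇒ √h_ss = 0.0848/0.0394 = 2.1523.
h_ss = 2.1523² = 4.6323 m. (Since h₀ = 1.76 m < h_ss, the level will rise toward this value.)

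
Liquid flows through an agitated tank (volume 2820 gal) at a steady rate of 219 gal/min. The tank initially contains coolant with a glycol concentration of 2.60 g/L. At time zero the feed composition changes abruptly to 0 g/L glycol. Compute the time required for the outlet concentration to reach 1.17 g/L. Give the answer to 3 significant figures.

10.3 min

Species balance on the tank: V dC/dt = Q(C_in − C), so τ = V/Q = 12.877 min.
C(t) = C_in + (C₀ − C_in) e^(−t/τ). Set C = 1.17 and solve for t:
e^(−t/τ) = (C − C_in)/(C₀ − C_in) = (1.17 − 0)/(2.60 − 0) = 0.45000
t = −τ ln(…) = 12.877 × 0.79851 = 10.282 min.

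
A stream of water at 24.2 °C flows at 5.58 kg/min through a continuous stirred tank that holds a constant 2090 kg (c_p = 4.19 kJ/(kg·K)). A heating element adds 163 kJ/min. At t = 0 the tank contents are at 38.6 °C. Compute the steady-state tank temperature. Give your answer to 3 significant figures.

31.2 °C

M c_p dT/dt = ṁ c_p (T_in − T) + Q̇.
At steady state dT/dt = 0 ⇒ T_ss = T_in + Q̇/(ṁ c_p) = 24.2 + 163/(5.58·4.19) = 31.172 °C.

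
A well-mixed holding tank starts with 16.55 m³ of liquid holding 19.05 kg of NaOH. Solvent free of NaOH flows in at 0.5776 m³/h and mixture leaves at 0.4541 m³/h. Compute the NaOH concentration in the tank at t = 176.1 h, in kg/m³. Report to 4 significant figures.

Total volume: dV/dt = Q_in − Q_out = 0.123500 m³/h, so V(t) = 16.55 + 0.123500 t and V(176.1) = 38.2983 m³.
No NaOH enters, so dm/dt = −Q_out · (m/V).
Separate: dm/m = −Q_out dt/V(t) ⇒ ln(m/m₀) = −(Q_out/(Q_in−Q_out)) ln(V/V₀).
m = m₀ (V₀/V)^(Q_out/(Q_in−Q_out)) = 19.05 × (16.55/38.2983)^(3.67692) = 0.871144 kg.
C = m/V = 0.871144/38.2983 = 0.0227463 kg/m³.

0.02275 kg/m³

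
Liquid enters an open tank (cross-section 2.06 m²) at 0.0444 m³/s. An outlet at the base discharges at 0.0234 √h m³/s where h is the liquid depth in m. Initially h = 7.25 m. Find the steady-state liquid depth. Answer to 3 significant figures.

Level balance: A dh/dt = 0.0444 − 0.0234 √h. Setting dh/dt = 0:
Q_in = 0.0234 √h_ss ⇒ √h_ss = 0.0444/0.0234 = 1.8974.
h_ss = 1.8974² = 3.6003 m. (Since h₀ = 7.25 m > h_ss, the level will fall toward this value.)

3.60 m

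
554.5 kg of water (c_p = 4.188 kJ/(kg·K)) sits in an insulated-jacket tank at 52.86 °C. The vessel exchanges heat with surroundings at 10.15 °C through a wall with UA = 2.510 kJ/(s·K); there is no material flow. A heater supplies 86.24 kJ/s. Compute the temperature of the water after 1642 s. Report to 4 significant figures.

Energy balance: M c_p dT/dt = −UA(T − T_amb) + Q̇.
dT/dt = (T_ss − T)/τ with T_ss = T_amb + Q̇/UA = 10.15 + 86.24/2.510 = 44.5086 °C, τ = M c_p/UA = 554.5·4.188/2.510 = 925.198 s.
This is linear first-order; T(t) = T_ss + (T₀ − T_ss) e^(−t/τ).
T(1642) = 44.5086 + (8.35143)·0.169525 = 45.9243 °C.

45.92 °C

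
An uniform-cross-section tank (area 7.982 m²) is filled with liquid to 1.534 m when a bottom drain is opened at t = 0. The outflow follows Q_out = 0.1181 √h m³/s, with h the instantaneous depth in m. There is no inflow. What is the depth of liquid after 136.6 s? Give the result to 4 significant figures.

Unsteady balance on liquid volume: A dh/dt = −0.1181 √h.
∫ h^(−1/2) dh = −(0.1181/A) ∫ dt, giving 2√h = 2√h₀ − (0.1181/A) t.
√h = √1.534 − 0.1181·136.6/(2·7.982) = 1.23855 − 1.01055 = 0.227995.
h = 0.227995² = 0.0519817 m.

0.05198 m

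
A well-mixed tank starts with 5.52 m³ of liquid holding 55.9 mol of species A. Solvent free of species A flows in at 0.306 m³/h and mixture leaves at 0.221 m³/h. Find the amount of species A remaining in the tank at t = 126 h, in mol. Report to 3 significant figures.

3.39 mol

Let m(t) be the amount of species A. Volume: V(t) = V₀ + (Q_in − Q_out) t = 5.52 + 0.085000 t; V(126) = 16.230 m³.
Solute balance: dm/dt = 0 − Q_out C = −Q_out m/V(t).
Separate: dm/m = −Q_out dt/V(t) ⇒ ln(m/m₀) = −(Q_out/(Q_in−Q_out)) ln(V/V₀).
m = m₀ (V₀/V)^(Q_out/(Q_in−Q_out)) = 55.9 × (5.52/16.230)^(2.6000) = 3.3855 mol.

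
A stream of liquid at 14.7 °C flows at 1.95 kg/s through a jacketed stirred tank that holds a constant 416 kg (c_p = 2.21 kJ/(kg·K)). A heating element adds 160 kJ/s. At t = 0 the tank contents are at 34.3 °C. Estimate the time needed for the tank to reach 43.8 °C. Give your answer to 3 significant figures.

M c_p dT/dt = ṁ c_p (T_in − T) + Q̇.
τ = M/ṁ = 213.33 s; T_ss = T_in + Q̇/(ṁ c_p) = 51.827 °C.
T(t) = T_ss + (T₀ − T_ss) e^(−t/τ). Set T = 43.8:
e^(−t/τ) = (43.8 − 51.827)/(34.3 − 51.827) = 0.45799
t = −213.33 · ln(0.45799) = 166.59 s.

167 s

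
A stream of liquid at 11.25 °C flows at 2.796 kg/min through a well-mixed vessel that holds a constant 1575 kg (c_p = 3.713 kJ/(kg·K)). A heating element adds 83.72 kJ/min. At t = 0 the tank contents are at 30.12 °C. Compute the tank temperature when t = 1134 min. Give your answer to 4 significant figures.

20.76 °C

M c_p dT/dt = ṁ c_p (T_in − T) + Q̇.
τ = M/ṁ = 563.305 min; T_ss = T_in + Q̇/(ṁ c_p) = 11.25 + 83.72/(2.796·3.713) = 19.3143 °C.
This is linear first-order; T(t) = T_ss + (T₀ − T_ss) e^(−t/τ).
T(1134) = 19.3143 + (10.8057)·e^(−1134/563.305) = 19.3143 + (10.8057)·0.133571 = 20.7576 °C.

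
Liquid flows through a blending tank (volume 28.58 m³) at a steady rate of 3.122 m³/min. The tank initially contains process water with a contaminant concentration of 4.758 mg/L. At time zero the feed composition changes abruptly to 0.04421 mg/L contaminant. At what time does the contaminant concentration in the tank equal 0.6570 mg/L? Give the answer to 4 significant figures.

Species balance: V dC/dt = Q(C_in − C) ⇒ τ = V/Q = 9.15439 min.
C(t) = C_in + (C₀ − C_in) e^(−t/τ). Set C = 0.6570 and solve for t:
e^(−t/τ) = (C − C_in)/(C₀ − C_in) = (0.6570 − 0.04421)/(4.758 − 0.04421) = 0.129999
t = −τ ln(…) = 9.15439 × 2.04023 = 18.6770 min.

18.68 min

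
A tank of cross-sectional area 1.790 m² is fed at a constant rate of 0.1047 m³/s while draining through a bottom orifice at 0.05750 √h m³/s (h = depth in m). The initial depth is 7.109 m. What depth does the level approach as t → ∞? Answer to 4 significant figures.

3.316 m

Volume balance on the tank: A dh/dt = Q_in − 0.05750 √h. At steady state dh/dt = 0:
Q_in = 0.05750 √h_ss ⇒ √h_ss = 0.1047/0.05750 = 1.82087.
h_ss = 1.82087² = 3.31557 m. (Since h₀ = 7.109 m > h_ss, the level will fall toward this value.)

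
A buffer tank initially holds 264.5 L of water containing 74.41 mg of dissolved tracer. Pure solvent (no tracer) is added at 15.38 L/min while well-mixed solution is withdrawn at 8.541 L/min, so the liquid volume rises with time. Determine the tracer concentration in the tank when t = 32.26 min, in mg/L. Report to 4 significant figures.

Let m(t) be the amount of tracer. Volume: V(t) = V₀ + (Q_in − Q_out) t = 264.5 + 6.83900 t; V(32.26) = 485.126 L.
Solute balance: dm/dt = 0 − Q_out C = −Q_out m/V(t).
Separate: dm/m = −Q_out dt/V(t) ⇒ ln(m/m₀) = −(Q_out/(Q_in−Q_out)) ln(V/V₀).
m = m₀ (V₀/V)^(Q_out/(Q_in−Q_out)) = 74.41 × (264.5/485.126)^(1.24887) = 34.8854 mg.
C = m/V = 34.8854/485.126 = 0.0719099 mg/L.

0.07191 mg/L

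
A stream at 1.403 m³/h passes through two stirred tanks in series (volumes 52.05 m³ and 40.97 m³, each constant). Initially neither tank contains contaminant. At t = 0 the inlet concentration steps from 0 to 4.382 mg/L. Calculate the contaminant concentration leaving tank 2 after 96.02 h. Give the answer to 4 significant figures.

Species balance on tank i: dCᵢ/dt = (Cᵢ₋₁ − Cᵢ)/τᵢ with τᵢ = Vᵢ/Q.
τ₁ = 52.05/1.403 = 37.0991 h; τ₂ = 40.97/1.403 = 29.2017 h.
Tank 1: C₁ = C_in(1 − e^(−t/τ₁)). Tank 2 (τ₁ ≠ τ₂): C₂ = C_in[1 − (τ₁ e^(−t/τ₁) − τ₂ e^(−t/τ₂))/(τ₁ − τ₂)].
At t = 96.02: e^(−t/τ₁) = 0.0751548, e^(−t/τ₂) = 0.0373223.
C₂ = 4.382·[1 − (37.0991·0.0751548 − 29.2017·0.0373223)/(7.89736)] = 4.382·0.784954 = 3.43967 mg/L.

3.440 mg/L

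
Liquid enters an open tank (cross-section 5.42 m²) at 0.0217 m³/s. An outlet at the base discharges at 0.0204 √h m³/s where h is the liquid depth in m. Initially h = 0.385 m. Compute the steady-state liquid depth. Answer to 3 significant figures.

1.13 m

Level balance: A dh/dt = 0.0217 − 0.0204 √h. Setting dh/dt = 0:
Q_in = 0.0204 √h_ss ⇒ √h_ss = 0.0217/0.0204 = 1.0637.
h_ss = 1.0637² = 1.1315 m. (Since h₀ = 0.385 m < h_ss, the level will rise toward this value.)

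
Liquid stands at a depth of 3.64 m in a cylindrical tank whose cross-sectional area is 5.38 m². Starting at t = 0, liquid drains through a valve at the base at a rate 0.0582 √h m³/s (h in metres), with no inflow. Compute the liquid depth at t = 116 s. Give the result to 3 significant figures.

A dh/dt = −Q_out = −0.0582 √h.
Separate and integrate: 2(√h − √h₀) = −(0.0582/A) t.
√h = √3.64 − 0.0582·116/(2·5.38) = 1.9079 − 0.62743 = 1.2804.
h = 1.2804² = 1.6395 m.

1.64 m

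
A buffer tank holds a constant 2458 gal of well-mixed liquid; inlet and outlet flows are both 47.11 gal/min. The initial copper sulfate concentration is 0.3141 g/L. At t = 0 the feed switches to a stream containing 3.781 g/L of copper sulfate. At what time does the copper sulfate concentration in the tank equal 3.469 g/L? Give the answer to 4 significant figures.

Unsteady species balance (constant V, well mixed): V dC/dt = Q(C_in − C), so τ = V/Q = 52.1758 min.
C(t) = C_in + (C₀ − C_in) e^(−t/τ). Set C = 3.469 and solve for t:
e^(−t/τ) = (C − C_in)/(C₀ − C_in) = (3.469 − 3.781)/(0.3141 − 3.781) = 0.0899939
t = −τ ln(…) = 52.1758 × 2.40801 = 125.640 min.

125.6 min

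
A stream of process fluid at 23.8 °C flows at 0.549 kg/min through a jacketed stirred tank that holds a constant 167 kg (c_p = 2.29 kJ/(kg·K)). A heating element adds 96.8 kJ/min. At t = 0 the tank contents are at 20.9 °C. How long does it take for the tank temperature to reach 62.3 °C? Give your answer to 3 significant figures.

222 min

Energy balance: M c_p dT/dt = ṁ c_p (T_in − T) + 96.8.
τ = M/ṁ = 304.19 min; T_ss = T_in + Q̇/(ṁ c_p) = 100.80 °C.
T(t) = T_ss + (T₀ − T_ss) e^(−t/τ). Set T = 62.3:
e^(−t/τ) = (62.3 − 100.80)/(20.9 − 100.80) = 0.48183
t = −304.19 · ln(0.48183) = 222.11 min.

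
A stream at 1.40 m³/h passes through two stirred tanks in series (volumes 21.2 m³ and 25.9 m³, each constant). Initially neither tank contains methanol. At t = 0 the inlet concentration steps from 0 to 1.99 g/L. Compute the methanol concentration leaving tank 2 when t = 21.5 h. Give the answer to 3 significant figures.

0.730 g/L

Time constants: τᵢ = Vᵢ/Q for each well-mixed tank.
τ₁ = 21.2/1.40 = 15.143 h; τ₂ = 25.9/1.40 = 18.500 h.
Tank 1: C₁ = C_in(1 − e^(−t/τ₁)). Tank 2 (τ₁ ≠ τ₂): C₂ = C_in[1 − (τ₁ e^(−t/τ₁) − τ₂ e^(−t/τ₂))/(τ₁ − τ₂)].
At t = 21.5: e^(−t/τ₁) = 0.24176, e^(−t/τ₂) = 0.31281.
C₂ = 1.99·[1 − (15.143·0.24176 − 18.500·0.31281)/(-3.3571)] = 1.99·0.36671 = 0.72976 g/L.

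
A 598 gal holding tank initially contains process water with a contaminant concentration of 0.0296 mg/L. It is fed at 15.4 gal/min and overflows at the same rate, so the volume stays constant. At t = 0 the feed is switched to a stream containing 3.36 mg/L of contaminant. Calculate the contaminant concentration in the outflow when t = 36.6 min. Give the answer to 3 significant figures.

2.06 mg/L

Mass balance on the solute (V constant): V dC/dt = Q(C_in − C).
Time constant τ = V/Q = 598/15.4 = 38.831 min.
C approaches C_in exponentially: C(t) = C_in + (C₀ − C_in) e^(−t/τ).
C(36.6) = 3.36 + (0.0296 − 3.36)·e^(−36.6/38.831) = 3.36 + (-3.3304)·0.38964 = 2.0624 mg/L.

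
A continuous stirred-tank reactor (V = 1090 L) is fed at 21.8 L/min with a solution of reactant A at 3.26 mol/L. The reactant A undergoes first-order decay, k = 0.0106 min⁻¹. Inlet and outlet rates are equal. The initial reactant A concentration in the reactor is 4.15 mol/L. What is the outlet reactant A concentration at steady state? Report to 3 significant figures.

2.13 mol/L

Species balance: V dC/dt = Q C_in − Q C − k V C.
At steady state: 0 = Q C_in − (Q + kV) C_ss, so C_ss = Q C_in/(Q + kV).
C_ss = 21.8·3.26/(21.8 + 0.0106·1090) = 71.068/33.354 = 2.1307 mol/L.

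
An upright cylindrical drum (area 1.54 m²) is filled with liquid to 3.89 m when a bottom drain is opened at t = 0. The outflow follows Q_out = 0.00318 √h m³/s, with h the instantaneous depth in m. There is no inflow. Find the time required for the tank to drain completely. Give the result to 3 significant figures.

A dh/dt = −Q_out = −0.00318 √h.
∫ h^(−1/2) dh = −(0.00318/A) ∫ dt, giving 2√h = 2√h₀ − (0.00318/A) t.
Tank is empty when √h = 0: t_empty = 2A√h₀/0.00318.
t_empty = 2·1.54·√3.89/0.00318 = 3.0800·1.9723/0.00318 = 1910.3 s.

1910 s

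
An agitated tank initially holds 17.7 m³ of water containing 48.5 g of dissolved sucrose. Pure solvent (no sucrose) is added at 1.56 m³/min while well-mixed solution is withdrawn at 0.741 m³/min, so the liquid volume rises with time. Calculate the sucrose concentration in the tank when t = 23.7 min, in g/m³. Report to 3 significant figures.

0.669 g/m³

Total volume: dV/dt = Q_in − Q_out = 0.81900 m³/min, so V(t) = 17.7 + 0.81900 t and V(23.7) = 37.110 m³.
Species balance (pure solvent in): dm/dt = −Q_out · m/V(t).
Separate: dm/m = −Q_out dt/V(t) ⇒ ln(m/m₀) = −(Q_out/(Q_in−Q_out)) ln(V/V₀).
m = m₀ (V₀/V)^(Q_out/(Q_in−Q_out)) = 48.5 × (17.7/37.110)^(0.90476) = 24.822 g.
C = m/V = 24.822/37.110 = 0.66888 g/m³.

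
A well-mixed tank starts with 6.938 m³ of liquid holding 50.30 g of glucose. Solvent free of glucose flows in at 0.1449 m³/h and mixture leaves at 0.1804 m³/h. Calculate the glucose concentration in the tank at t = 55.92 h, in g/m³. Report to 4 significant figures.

1.832 g/m³

Total volume: dV/dt = Q_in − Q_out = -0.0355000 m³/h, so V(t) = 6.938 − 0.0355000 t and V(55.92) = 4.95284 m³.
No glucose enters, so dm/dt = −Q_out · (m/V).
Separate: dm/m = −Q_out dt/V(t) ⇒ ln(m/m₀) = −(Q_out/(Q_in−Q_out)) ln(V/V₀).
m = m₀ (V₀/V)^(Q_out/(Q_in−Q_out)) = 50.30 × (6.938/4.95284)^(-5.08169) = 9.07215 g.
C = m/V = 9.07215/4.95284 = 1.83171 g/m³.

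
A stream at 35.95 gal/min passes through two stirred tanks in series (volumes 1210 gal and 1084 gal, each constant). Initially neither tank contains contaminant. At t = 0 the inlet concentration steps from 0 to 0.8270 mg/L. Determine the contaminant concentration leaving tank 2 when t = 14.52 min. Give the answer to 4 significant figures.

0.06374 mg/L

Each tank obeys Vᵢ dCᵢ/dt = Q(Cᵢ₋₁ − Cᵢ), so τᵢ = Vᵢ/Q.
τ₁ = 1210/35.95 = 33.6579 min; τ₂ = 1084/35.95 = 30.1530 min.
Solving the cascade with C₁(0)=C₂(0)=0 gives C₂(t) = C_in[1 − (τ₁ e^(−t/τ₁) − τ₂ e^(−t/τ₂))/(τ₁ − τ₂)].
At t = 14.52: e^(−t/τ₁) = 0.649599, e^(−t/τ₂) = 0.617829.
C₂ = 0.8270·[1 − (33.6579·0.649599 − 30.1530·0.617829)/(3.50487)] = 0.8270·0.0770741 = 0.0637403 mg/L.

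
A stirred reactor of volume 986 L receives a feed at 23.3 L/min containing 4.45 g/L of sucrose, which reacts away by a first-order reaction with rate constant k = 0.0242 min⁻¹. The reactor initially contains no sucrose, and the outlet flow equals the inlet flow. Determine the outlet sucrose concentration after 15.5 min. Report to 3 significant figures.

1.15 g/L

Accumulation = in − out − consumed: V dC/dt = Q C_in − Q C − k V C.
This is linear with rate a = Q/V + k = 0.047831 min⁻¹.
C_ss = Q C_in/(Q + kV) = 2.1985 g/L; C(t) = C_ss + (C₀ − C_ss) e^(−a t).
C(15.5) = 2.1985 + (-2.1985)·e^(−0.047831·15.5) = 2.1985 + (-2.1985)·0.47646 = 1.1510 g/L.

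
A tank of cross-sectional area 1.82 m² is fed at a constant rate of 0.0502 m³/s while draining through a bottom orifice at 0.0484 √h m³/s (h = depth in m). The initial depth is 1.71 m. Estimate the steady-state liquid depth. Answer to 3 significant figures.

1.08 m

Level balance: A dh/dt = 0.0502 − 0.0484 √h. Setting dh/dt = 0:
Q_in = 0.0484 √h_ss ⇒ √h_ss = 0.0502/0.0484 = 1.0372.
h_ss = 1.0372² = 1.0758 m. (Since h₀ = 1.71 m > h_ss, the level will fall toward this value.)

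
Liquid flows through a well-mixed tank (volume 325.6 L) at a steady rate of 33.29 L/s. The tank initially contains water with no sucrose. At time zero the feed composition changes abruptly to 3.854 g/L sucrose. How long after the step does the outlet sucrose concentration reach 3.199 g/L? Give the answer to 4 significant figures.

17.33 s

Species balance: V dC/dt = Q(C_in − C) ⇒ τ = V/Q = 9.78071 s.
C(t) = C_in + (C₀ − C_in) e^(−t/τ). Set C = 3.199 and solve for t:
e^(−t/τ) = (C − C_in)/(C₀ − C_in) = (3.199 − 3.854)/(0 − 3.854) = 0.169953
t = −τ ln(…) = 9.78071 × 1.77223 = 17.3337 s.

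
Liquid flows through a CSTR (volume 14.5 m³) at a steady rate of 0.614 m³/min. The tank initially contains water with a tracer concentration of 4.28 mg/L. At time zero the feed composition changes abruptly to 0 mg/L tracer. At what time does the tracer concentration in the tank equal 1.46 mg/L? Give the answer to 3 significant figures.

Species balance: V dC/dt = Q(C_in − C) ⇒ τ = V/Q = 23.616 min.
C(t) = C_in + (C₀ − C_in) e^(−t/τ). Set C = 1.46 and solve for t:
e^(−t/τ) = (C − C_in)/(C₀ − C_in) = (1.46 − 0)/(4.28 − 0) = 0.34112
t = −τ ln(…) = 23.616 × 1.0755 = 25.399 min.

25.4 min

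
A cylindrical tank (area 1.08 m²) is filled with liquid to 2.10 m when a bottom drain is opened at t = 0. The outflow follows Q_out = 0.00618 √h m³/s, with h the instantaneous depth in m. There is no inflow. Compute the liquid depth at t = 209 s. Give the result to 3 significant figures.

0.724 m

Unsteady balance on liquid volume: A dh/dt = −0.00618 √h.
Separate and integrate: 2(√h − √h₀) = −(0.00618/A) t.
√h = √2.10 − 0.00618·209/(2·1.08) = 1.4491 − 0.59797 = 0.85117.
h = 0.85117² = 0.72448 m.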